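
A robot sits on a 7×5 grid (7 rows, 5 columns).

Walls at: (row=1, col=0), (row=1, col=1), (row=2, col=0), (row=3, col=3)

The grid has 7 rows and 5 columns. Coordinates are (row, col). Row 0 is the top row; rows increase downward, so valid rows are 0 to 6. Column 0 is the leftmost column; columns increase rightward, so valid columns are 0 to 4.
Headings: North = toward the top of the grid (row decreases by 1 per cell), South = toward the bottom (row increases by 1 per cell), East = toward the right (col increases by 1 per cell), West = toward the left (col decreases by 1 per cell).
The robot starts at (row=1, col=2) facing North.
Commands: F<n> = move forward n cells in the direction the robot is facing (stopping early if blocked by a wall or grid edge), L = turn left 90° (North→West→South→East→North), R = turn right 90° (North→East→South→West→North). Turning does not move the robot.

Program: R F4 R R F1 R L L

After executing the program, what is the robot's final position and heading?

Answer: Final position: (row=1, col=3), facing South

Derivation:
Start: (row=1, col=2), facing North
  R: turn right, now facing East
  F4: move forward 2/4 (blocked), now at (row=1, col=4)
  R: turn right, now facing South
  R: turn right, now facing West
  F1: move forward 1, now at (row=1, col=3)
  R: turn right, now facing North
  L: turn left, now facing West
  L: turn left, now facing South
Final: (row=1, col=3), facing South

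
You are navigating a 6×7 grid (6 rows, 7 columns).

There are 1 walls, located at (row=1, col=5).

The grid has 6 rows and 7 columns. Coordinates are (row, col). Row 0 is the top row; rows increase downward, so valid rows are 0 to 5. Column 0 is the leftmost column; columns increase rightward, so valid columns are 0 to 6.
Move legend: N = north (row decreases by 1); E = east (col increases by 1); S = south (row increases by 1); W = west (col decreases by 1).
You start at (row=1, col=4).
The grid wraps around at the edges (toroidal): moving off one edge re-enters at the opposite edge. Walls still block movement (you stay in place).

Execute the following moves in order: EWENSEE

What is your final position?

Answer: Final position: (row=1, col=4)

Derivation:
Start: (row=1, col=4)
  E (east): blocked, stay at (row=1, col=4)
  W (west): (row=1, col=4) -> (row=1, col=3)
  E (east): (row=1, col=3) -> (row=1, col=4)
  N (north): (row=1, col=4) -> (row=0, col=4)
  S (south): (row=0, col=4) -> (row=1, col=4)
  E (east): blocked, stay at (row=1, col=4)
  E (east): blocked, stay at (row=1, col=4)
Final: (row=1, col=4)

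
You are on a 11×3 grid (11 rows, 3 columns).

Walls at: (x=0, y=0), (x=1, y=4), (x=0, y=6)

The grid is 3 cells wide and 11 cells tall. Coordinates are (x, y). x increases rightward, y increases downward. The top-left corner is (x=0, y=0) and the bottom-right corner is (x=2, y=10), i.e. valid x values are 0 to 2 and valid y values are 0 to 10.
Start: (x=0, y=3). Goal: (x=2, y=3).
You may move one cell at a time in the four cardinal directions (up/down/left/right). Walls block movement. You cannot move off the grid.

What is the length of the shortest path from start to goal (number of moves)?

BFS from (x=0, y=3) until reaching (x=2, y=3):
  Distance 0: (x=0, y=3)
  Distance 1: (x=0, y=2), (x=1, y=3), (x=0, y=4)
  Distance 2: (x=0, y=1), (x=1, y=2), (x=2, y=3), (x=0, y=5)  <- goal reached here
One shortest path (2 moves): (x=0, y=3) -> (x=1, y=3) -> (x=2, y=3)

Answer: Shortest path length: 2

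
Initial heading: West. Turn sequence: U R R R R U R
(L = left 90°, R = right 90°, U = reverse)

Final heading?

Start: West
  U (U-turn (180°)) -> East
  R (right (90° clockwise)) -> South
  R (right (90° clockwise)) -> West
  R (right (90° clockwise)) -> North
  R (right (90° clockwise)) -> East
  U (U-turn (180°)) -> West
  R (right (90° clockwise)) -> North
Final: North

Answer: Final heading: North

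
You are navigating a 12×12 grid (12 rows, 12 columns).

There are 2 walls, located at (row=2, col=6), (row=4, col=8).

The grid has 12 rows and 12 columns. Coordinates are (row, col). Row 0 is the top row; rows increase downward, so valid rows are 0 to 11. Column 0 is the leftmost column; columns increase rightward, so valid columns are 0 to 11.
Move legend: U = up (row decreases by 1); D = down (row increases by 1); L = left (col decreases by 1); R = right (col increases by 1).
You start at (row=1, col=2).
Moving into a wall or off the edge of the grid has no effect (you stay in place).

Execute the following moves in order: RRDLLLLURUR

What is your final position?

Answer: Final position: (row=0, col=2)

Derivation:
Start: (row=1, col=2)
  R (right): (row=1, col=2) -> (row=1, col=3)
  R (right): (row=1, col=3) -> (row=1, col=4)
  D (down): (row=1, col=4) -> (row=2, col=4)
  L (left): (row=2, col=4) -> (row=2, col=3)
  L (left): (row=2, col=3) -> (row=2, col=2)
  L (left): (row=2, col=2) -> (row=2, col=1)
  L (left): (row=2, col=1) -> (row=2, col=0)
  U (up): (row=2, col=0) -> (row=1, col=0)
  R (right): (row=1, col=0) -> (row=1, col=1)
  U (up): (row=1, col=1) -> (row=0, col=1)
  R (right): (row=0, col=1) -> (row=0, col=2)
Final: (row=0, col=2)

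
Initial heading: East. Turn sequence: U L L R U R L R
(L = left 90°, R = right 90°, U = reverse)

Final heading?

Start: East
  U (U-turn (180°)) -> West
  L (left (90° counter-clockwise)) -> South
  L (left (90° counter-clockwise)) -> East
  R (right (90° clockwise)) -> South
  U (U-turn (180°)) -> North
  R (right (90° clockwise)) -> East
  L (left (90° counter-clockwise)) -> North
  R (right (90° clockwise)) -> East
Final: East

Answer: Final heading: East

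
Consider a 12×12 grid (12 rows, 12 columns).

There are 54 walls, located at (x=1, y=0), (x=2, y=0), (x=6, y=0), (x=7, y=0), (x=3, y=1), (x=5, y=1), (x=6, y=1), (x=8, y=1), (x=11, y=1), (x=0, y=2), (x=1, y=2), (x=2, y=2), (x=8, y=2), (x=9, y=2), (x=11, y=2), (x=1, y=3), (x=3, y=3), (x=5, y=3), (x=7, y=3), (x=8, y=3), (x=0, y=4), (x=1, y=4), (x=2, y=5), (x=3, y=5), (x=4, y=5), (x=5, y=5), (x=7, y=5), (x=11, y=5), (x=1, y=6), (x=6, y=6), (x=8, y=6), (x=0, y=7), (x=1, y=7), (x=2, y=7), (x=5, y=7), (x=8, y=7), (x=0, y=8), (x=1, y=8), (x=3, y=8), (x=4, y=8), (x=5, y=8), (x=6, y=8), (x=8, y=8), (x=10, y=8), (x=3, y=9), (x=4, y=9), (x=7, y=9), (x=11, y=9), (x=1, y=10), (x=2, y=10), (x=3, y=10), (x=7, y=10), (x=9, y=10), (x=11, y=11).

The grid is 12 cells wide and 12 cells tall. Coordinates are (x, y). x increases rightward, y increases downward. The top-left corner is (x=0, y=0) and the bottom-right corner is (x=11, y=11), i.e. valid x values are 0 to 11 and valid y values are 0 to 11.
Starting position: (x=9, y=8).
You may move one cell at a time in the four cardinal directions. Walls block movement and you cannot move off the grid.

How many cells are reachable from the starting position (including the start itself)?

Answer: Reachable cells: 72

Derivation:
BFS flood-fill from (x=9, y=8):
  Distance 0: (x=9, y=8)
  Distance 1: (x=9, y=7), (x=9, y=9)
  Distance 2: (x=9, y=6), (x=10, y=7), (x=8, y=9), (x=10, y=9)
  Distance 3: (x=9, y=5), (x=10, y=6), (x=11, y=7), (x=8, y=10), (x=10, y=10)
  Distance 4: (x=9, y=4), (x=8, y=5), (x=10, y=5), (x=11, y=6), (x=11, y=8), (x=11, y=10), (x=8, y=11), (x=10, y=11)
  Distance 5: (x=9, y=3), (x=8, y=4), (x=10, y=4), (x=7, y=11), (x=9, y=11)
  Distance 6: (x=10, y=3), (x=7, y=4), (x=11, y=4), (x=6, y=11)
  Distance 7: (x=10, y=2), (x=11, y=3), (x=6, y=4), (x=6, y=10), (x=5, y=11)
  Distance 8: (x=10, y=1), (x=6, y=3), (x=5, y=4), (x=6, y=5), (x=6, y=9), (x=5, y=10), (x=4, y=11)
  Distance 9: (x=10, y=0), (x=9, y=1), (x=6, y=2), (x=4, y=4), (x=5, y=9), (x=4, y=10), (x=3, y=11)
  Distance 10: (x=9, y=0), (x=11, y=0), (x=5, y=2), (x=7, y=2), (x=4, y=3), (x=3, y=4), (x=2, y=11)
  Distance 11: (x=8, y=0), (x=7, y=1), (x=4, y=2), (x=2, y=4), (x=1, y=11)
  Distance 12: (x=4, y=1), (x=3, y=2), (x=2, y=3), (x=0, y=11)
  Distance 13: (x=4, y=0), (x=0, y=10)
  Distance 14: (x=3, y=0), (x=5, y=0), (x=0, y=9)
  Distance 15: (x=1, y=9)
  Distance 16: (x=2, y=9)
  Distance 17: (x=2, y=8)
Total reachable: 72 (grid has 90 open cells total)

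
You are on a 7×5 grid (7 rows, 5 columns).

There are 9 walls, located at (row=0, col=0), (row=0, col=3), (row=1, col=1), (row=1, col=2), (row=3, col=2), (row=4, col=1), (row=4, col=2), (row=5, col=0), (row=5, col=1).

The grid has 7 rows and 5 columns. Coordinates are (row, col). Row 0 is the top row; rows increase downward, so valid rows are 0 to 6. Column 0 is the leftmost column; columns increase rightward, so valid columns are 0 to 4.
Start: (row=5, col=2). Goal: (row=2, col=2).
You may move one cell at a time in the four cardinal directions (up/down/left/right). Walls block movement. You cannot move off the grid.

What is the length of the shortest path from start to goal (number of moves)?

Answer: Shortest path length: 5

Derivation:
BFS from (row=5, col=2) until reaching (row=2, col=2):
  Distance 0: (row=5, col=2)
  Distance 1: (row=5, col=3), (row=6, col=2)
  Distance 2: (row=4, col=3), (row=5, col=4), (row=6, col=1), (row=6, col=3)
  Distance 3: (row=3, col=3), (row=4, col=4), (row=6, col=0), (row=6, col=4)
  Distance 4: (row=2, col=3), (row=3, col=4)
  Distance 5: (row=1, col=3), (row=2, col=2), (row=2, col=4)  <- goal reached here
One shortest path (5 moves): (row=5, col=2) -> (row=5, col=3) -> (row=4, col=3) -> (row=3, col=3) -> (row=2, col=3) -> (row=2, col=2)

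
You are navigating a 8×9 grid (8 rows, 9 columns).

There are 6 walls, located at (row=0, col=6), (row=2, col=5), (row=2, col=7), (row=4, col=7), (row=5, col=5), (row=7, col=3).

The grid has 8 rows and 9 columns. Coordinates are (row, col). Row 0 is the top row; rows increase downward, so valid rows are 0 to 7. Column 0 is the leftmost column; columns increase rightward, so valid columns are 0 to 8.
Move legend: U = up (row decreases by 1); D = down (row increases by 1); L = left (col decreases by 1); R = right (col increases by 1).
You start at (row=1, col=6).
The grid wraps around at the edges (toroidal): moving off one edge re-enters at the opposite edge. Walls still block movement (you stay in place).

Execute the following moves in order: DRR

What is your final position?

Answer: Final position: (row=2, col=6)

Derivation:
Start: (row=1, col=6)
  D (down): (row=1, col=6) -> (row=2, col=6)
  R (right): blocked, stay at (row=2, col=6)
  R (right): blocked, stay at (row=2, col=6)
Final: (row=2, col=6)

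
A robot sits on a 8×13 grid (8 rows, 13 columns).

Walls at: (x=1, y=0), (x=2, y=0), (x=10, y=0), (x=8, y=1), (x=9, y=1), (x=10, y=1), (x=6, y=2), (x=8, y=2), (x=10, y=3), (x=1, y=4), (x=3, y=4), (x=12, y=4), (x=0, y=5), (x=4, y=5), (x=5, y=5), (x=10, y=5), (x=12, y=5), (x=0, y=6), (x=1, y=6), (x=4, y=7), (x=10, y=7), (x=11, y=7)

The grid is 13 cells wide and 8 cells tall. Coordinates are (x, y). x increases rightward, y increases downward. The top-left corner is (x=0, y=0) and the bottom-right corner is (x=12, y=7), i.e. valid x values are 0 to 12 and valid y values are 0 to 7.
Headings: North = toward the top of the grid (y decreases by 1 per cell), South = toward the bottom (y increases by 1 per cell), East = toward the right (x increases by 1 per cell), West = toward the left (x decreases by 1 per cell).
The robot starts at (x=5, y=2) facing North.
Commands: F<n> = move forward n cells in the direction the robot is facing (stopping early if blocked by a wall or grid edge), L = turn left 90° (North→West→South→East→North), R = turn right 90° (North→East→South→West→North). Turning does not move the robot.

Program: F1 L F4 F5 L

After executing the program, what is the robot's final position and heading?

Start: (x=5, y=2), facing North
  F1: move forward 1, now at (x=5, y=1)
  L: turn left, now facing West
  F4: move forward 4, now at (x=1, y=1)
  F5: move forward 1/5 (blocked), now at (x=0, y=1)
  L: turn left, now facing South
Final: (x=0, y=1), facing South

Answer: Final position: (x=0, y=1), facing South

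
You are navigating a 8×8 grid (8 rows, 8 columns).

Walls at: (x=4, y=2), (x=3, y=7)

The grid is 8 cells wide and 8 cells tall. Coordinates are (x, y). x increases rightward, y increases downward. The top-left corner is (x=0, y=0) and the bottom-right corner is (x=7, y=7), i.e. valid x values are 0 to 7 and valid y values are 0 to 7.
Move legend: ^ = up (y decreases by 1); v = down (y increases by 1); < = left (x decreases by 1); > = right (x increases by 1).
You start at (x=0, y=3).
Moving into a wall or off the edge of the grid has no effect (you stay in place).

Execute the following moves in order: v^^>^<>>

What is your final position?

Answer: Final position: (x=2, y=1)

Derivation:
Start: (x=0, y=3)
  v (down): (x=0, y=3) -> (x=0, y=4)
  ^ (up): (x=0, y=4) -> (x=0, y=3)
  ^ (up): (x=0, y=3) -> (x=0, y=2)
  > (right): (x=0, y=2) -> (x=1, y=2)
  ^ (up): (x=1, y=2) -> (x=1, y=1)
  < (left): (x=1, y=1) -> (x=0, y=1)
  > (right): (x=0, y=1) -> (x=1, y=1)
  > (right): (x=1, y=1) -> (x=2, y=1)
Final: (x=2, y=1)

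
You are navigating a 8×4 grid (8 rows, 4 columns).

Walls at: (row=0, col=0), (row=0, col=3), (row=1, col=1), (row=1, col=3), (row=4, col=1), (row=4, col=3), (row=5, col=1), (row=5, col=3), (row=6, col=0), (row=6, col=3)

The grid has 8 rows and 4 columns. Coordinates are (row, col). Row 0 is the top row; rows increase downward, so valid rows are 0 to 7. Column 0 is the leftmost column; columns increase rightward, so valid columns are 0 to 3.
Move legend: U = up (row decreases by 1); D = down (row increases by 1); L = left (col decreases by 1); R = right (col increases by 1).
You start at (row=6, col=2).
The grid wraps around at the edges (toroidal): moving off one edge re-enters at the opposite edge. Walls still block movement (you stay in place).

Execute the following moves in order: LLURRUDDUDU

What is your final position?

Answer: Final position: (row=6, col=2)

Derivation:
Start: (row=6, col=2)
  L (left): (row=6, col=2) -> (row=6, col=1)
  L (left): blocked, stay at (row=6, col=1)
  U (up): blocked, stay at (row=6, col=1)
  R (right): (row=6, col=1) -> (row=6, col=2)
  R (right): blocked, stay at (row=6, col=2)
  U (up): (row=6, col=2) -> (row=5, col=2)
  D (down): (row=5, col=2) -> (row=6, col=2)
  D (down): (row=6, col=2) -> (row=7, col=2)
  U (up): (row=7, col=2) -> (row=6, col=2)
  D (down): (row=6, col=2) -> (row=7, col=2)
  U (up): (row=7, col=2) -> (row=6, col=2)
Final: (row=6, col=2)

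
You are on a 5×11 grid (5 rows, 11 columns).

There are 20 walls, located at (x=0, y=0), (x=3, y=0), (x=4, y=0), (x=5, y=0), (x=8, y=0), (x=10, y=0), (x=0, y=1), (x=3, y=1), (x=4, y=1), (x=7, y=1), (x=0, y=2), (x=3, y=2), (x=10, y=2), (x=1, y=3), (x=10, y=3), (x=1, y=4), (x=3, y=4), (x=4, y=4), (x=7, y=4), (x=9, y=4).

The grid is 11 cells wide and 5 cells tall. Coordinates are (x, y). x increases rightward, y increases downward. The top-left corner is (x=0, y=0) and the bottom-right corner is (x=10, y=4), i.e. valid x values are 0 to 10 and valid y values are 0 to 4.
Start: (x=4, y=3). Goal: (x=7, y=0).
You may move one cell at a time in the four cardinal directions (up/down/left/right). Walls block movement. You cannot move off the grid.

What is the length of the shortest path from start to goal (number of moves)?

BFS from (x=4, y=3) until reaching (x=7, y=0):
  Distance 0: (x=4, y=3)
  Distance 1: (x=4, y=2), (x=3, y=3), (x=5, y=3)
  Distance 2: (x=5, y=2), (x=2, y=3), (x=6, y=3), (x=5, y=4)
  Distance 3: (x=5, y=1), (x=2, y=2), (x=6, y=2), (x=7, y=3), (x=2, y=4), (x=6, y=4)
  Distance 4: (x=2, y=1), (x=6, y=1), (x=1, y=2), (x=7, y=2), (x=8, y=3)
  Distance 5: (x=2, y=0), (x=6, y=0), (x=1, y=1), (x=8, y=2), (x=9, y=3), (x=8, y=4)
  Distance 6: (x=1, y=0), (x=7, y=0), (x=8, y=1), (x=9, y=2)  <- goal reached here
One shortest path (6 moves): (x=4, y=3) -> (x=5, y=3) -> (x=6, y=3) -> (x=6, y=2) -> (x=6, y=1) -> (x=6, y=0) -> (x=7, y=0)

Answer: Shortest path length: 6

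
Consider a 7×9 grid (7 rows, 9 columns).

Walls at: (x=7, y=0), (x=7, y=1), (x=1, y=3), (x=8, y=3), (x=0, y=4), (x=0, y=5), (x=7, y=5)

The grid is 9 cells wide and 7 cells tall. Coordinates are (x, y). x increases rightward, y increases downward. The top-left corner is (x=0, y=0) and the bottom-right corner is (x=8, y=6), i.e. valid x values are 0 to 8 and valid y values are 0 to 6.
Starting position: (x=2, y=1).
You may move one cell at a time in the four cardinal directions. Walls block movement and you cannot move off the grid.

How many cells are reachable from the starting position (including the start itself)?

Answer: Reachable cells: 56

Derivation:
BFS flood-fill from (x=2, y=1):
  Distance 0: (x=2, y=1)
  Distance 1: (x=2, y=0), (x=1, y=1), (x=3, y=1), (x=2, y=2)
  Distance 2: (x=1, y=0), (x=3, y=0), (x=0, y=1), (x=4, y=1), (x=1, y=2), (x=3, y=2), (x=2, y=3)
  Distance 3: (x=0, y=0), (x=4, y=0), (x=5, y=1), (x=0, y=2), (x=4, y=2), (x=3, y=3), (x=2, y=4)
  Distance 4: (x=5, y=0), (x=6, y=1), (x=5, y=2), (x=0, y=3), (x=4, y=3), (x=1, y=4), (x=3, y=4), (x=2, y=5)
  Distance 5: (x=6, y=0), (x=6, y=2), (x=5, y=3), (x=4, y=4), (x=1, y=5), (x=3, y=5), (x=2, y=6)
  Distance 6: (x=7, y=2), (x=6, y=3), (x=5, y=4), (x=4, y=5), (x=1, y=6), (x=3, y=6)
  Distance 7: (x=8, y=2), (x=7, y=3), (x=6, y=4), (x=5, y=5), (x=0, y=6), (x=4, y=6)
  Distance 8: (x=8, y=1), (x=7, y=4), (x=6, y=5), (x=5, y=6)
  Distance 9: (x=8, y=0), (x=8, y=4), (x=6, y=6)
  Distance 10: (x=8, y=5), (x=7, y=6)
  Distance 11: (x=8, y=6)
Total reachable: 56 (grid has 56 open cells total)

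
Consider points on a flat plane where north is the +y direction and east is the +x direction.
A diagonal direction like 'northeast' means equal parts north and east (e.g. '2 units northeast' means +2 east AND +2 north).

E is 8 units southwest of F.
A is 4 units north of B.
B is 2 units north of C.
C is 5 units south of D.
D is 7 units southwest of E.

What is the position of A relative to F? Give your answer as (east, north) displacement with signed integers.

Place F at the origin (east=0, north=0).
  E is 8 units southwest of F: delta (east=-8, north=-8); E at (east=-8, north=-8).
  D is 7 units southwest of E: delta (east=-7, north=-7); D at (east=-15, north=-15).
  C is 5 units south of D: delta (east=+0, north=-5); C at (east=-15, north=-20).
  B is 2 units north of C: delta (east=+0, north=+2); B at (east=-15, north=-18).
  A is 4 units north of B: delta (east=+0, north=+4); A at (east=-15, north=-14).
Therefore A relative to F: (east=-15, north=-14).

Answer: A is at (east=-15, north=-14) relative to F.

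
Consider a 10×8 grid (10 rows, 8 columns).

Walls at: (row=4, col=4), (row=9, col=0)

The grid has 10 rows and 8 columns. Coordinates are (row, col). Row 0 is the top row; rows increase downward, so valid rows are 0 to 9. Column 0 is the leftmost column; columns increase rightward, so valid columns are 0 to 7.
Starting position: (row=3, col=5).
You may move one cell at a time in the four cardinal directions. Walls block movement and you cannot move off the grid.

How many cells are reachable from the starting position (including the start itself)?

BFS flood-fill from (row=3, col=5):
  Distance 0: (row=3, col=5)
  Distance 1: (row=2, col=5), (row=3, col=4), (row=3, col=6), (row=4, col=5)
  Distance 2: (row=1, col=5), (row=2, col=4), (row=2, col=6), (row=3, col=3), (row=3, col=7), (row=4, col=6), (row=5, col=5)
  Distance 3: (row=0, col=5), (row=1, col=4), (row=1, col=6), (row=2, col=3), (row=2, col=7), (row=3, col=2), (row=4, col=3), (row=4, col=7), (row=5, col=4), (row=5, col=6), (row=6, col=5)
  Distance 4: (row=0, col=4), (row=0, col=6), (row=1, col=3), (row=1, col=7), (row=2, col=2), (row=3, col=1), (row=4, col=2), (row=5, col=3), (row=5, col=7), (row=6, col=4), (row=6, col=6), (row=7, col=5)
  Distance 5: (row=0, col=3), (row=0, col=7), (row=1, col=2), (row=2, col=1), (row=3, col=0), (row=4, col=1), (row=5, col=2), (row=6, col=3), (row=6, col=7), (row=7, col=4), (row=7, col=6), (row=8, col=5)
  Distance 6: (row=0, col=2), (row=1, col=1), (row=2, col=0), (row=4, col=0), (row=5, col=1), (row=6, col=2), (row=7, col=3), (row=7, col=7), (row=8, col=4), (row=8, col=6), (row=9, col=5)
  Distance 7: (row=0, col=1), (row=1, col=0), (row=5, col=0), (row=6, col=1), (row=7, col=2), (row=8, col=3), (row=8, col=7), (row=9, col=4), (row=9, col=6)
  Distance 8: (row=0, col=0), (row=6, col=0), (row=7, col=1), (row=8, col=2), (row=9, col=3), (row=9, col=7)
  Distance 9: (row=7, col=0), (row=8, col=1), (row=9, col=2)
  Distance 10: (row=8, col=0), (row=9, col=1)
Total reachable: 78 (grid has 78 open cells total)

Answer: Reachable cells: 78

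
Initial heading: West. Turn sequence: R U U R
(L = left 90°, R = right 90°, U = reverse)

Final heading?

Answer: Final heading: East

Derivation:
Start: West
  R (right (90° clockwise)) -> North
  U (U-turn (180°)) -> South
  U (U-turn (180°)) -> North
  R (right (90° clockwise)) -> East
Final: East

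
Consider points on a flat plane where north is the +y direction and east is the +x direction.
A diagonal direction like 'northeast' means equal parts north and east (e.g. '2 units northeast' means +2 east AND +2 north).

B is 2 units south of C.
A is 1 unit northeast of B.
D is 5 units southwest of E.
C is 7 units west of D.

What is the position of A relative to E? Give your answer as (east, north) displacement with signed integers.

Answer: A is at (east=-11, north=-6) relative to E.

Derivation:
Place E at the origin (east=0, north=0).
  D is 5 units southwest of E: delta (east=-5, north=-5); D at (east=-5, north=-5).
  C is 7 units west of D: delta (east=-7, north=+0); C at (east=-12, north=-5).
  B is 2 units south of C: delta (east=+0, north=-2); B at (east=-12, north=-7).
  A is 1 unit northeast of B: delta (east=+1, north=+1); A at (east=-11, north=-6).
Therefore A relative to E: (east=-11, north=-6).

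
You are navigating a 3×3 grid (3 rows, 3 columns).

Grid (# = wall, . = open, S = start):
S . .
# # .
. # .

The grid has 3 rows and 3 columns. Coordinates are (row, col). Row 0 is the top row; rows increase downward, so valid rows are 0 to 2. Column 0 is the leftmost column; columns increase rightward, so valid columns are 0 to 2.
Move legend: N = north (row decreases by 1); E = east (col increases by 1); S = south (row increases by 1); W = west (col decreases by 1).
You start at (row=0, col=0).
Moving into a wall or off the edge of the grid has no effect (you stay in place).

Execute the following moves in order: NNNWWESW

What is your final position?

Answer: Final position: (row=0, col=0)

Derivation:
Start: (row=0, col=0)
  [×3]N (north): blocked, stay at (row=0, col=0)
  W (west): blocked, stay at (row=0, col=0)
  W (west): blocked, stay at (row=0, col=0)
  E (east): (row=0, col=0) -> (row=0, col=1)
  S (south): blocked, stay at (row=0, col=1)
  W (west): (row=0, col=1) -> (row=0, col=0)
Final: (row=0, col=0)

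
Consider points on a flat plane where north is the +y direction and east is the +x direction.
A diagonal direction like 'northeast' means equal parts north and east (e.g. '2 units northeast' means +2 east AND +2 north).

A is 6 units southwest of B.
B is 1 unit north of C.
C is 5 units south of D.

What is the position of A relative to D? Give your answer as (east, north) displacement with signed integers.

Place D at the origin (east=0, north=0).
  C is 5 units south of D: delta (east=+0, north=-5); C at (east=0, north=-5).
  B is 1 unit north of C: delta (east=+0, north=+1); B at (east=0, north=-4).
  A is 6 units southwest of B: delta (east=-6, north=-6); A at (east=-6, north=-10).
Therefore A relative to D: (east=-6, north=-10).

Answer: A is at (east=-6, north=-10) relative to D.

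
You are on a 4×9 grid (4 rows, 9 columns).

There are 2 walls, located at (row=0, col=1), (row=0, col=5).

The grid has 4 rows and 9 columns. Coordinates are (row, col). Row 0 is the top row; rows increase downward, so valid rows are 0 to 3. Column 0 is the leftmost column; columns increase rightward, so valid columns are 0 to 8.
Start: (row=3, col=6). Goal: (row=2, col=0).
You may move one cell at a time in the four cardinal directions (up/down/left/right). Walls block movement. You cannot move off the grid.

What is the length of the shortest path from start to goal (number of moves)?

BFS from (row=3, col=6) until reaching (row=2, col=0):
  Distance 0: (row=3, col=6)
  Distance 1: (row=2, col=6), (row=3, col=5), (row=3, col=7)
  Distance 2: (row=1, col=6), (row=2, col=5), (row=2, col=7), (row=3, col=4), (row=3, col=8)
  Distance 3: (row=0, col=6), (row=1, col=5), (row=1, col=7), (row=2, col=4), (row=2, col=8), (row=3, col=3)
  Distance 4: (row=0, col=7), (row=1, col=4), (row=1, col=8), (row=2, col=3), (row=3, col=2)
  Distance 5: (row=0, col=4), (row=0, col=8), (row=1, col=3), (row=2, col=2), (row=3, col=1)
  Distance 6: (row=0, col=3), (row=1, col=2), (row=2, col=1), (row=3, col=0)
  Distance 7: (row=0, col=2), (row=1, col=1), (row=2, col=0)  <- goal reached here
One shortest path (7 moves): (row=3, col=6) -> (row=3, col=5) -> (row=3, col=4) -> (row=3, col=3) -> (row=3, col=2) -> (row=3, col=1) -> (row=3, col=0) -> (row=2, col=0)

Answer: Shortest path length: 7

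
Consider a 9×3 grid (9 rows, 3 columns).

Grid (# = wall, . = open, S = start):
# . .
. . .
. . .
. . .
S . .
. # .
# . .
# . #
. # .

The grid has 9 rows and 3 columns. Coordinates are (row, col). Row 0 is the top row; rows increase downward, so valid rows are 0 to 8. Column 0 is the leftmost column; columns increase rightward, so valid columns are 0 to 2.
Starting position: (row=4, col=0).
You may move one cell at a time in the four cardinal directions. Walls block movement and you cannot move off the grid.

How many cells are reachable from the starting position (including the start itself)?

Answer: Reachable cells: 19

Derivation:
BFS flood-fill from (row=4, col=0):
  Distance 0: (row=4, col=0)
  Distance 1: (row=3, col=0), (row=4, col=1), (row=5, col=0)
  Distance 2: (row=2, col=0), (row=3, col=1), (row=4, col=2)
  Distance 3: (row=1, col=0), (row=2, col=1), (row=3, col=2), (row=5, col=2)
  Distance 4: (row=1, col=1), (row=2, col=2), (row=6, col=2)
  Distance 5: (row=0, col=1), (row=1, col=2), (row=6, col=1)
  Distance 6: (row=0, col=2), (row=7, col=1)
Total reachable: 19 (grid has 21 open cells total)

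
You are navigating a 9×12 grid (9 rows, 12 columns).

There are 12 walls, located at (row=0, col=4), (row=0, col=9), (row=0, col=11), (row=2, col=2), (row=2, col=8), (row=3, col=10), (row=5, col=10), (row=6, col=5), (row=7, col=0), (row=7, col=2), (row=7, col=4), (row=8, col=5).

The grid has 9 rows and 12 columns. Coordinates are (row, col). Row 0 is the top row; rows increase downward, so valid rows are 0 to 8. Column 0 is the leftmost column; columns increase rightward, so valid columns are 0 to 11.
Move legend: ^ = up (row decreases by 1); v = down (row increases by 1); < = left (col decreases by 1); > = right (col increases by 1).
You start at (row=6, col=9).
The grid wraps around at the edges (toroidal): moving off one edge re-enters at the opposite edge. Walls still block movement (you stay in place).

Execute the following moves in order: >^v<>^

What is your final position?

Start: (row=6, col=9)
  > (right): (row=6, col=9) -> (row=6, col=10)
  ^ (up): blocked, stay at (row=6, col=10)
  v (down): (row=6, col=10) -> (row=7, col=10)
  < (left): (row=7, col=10) -> (row=7, col=9)
  > (right): (row=7, col=9) -> (row=7, col=10)
  ^ (up): (row=7, col=10) -> (row=6, col=10)
Final: (row=6, col=10)

Answer: Final position: (row=6, col=10)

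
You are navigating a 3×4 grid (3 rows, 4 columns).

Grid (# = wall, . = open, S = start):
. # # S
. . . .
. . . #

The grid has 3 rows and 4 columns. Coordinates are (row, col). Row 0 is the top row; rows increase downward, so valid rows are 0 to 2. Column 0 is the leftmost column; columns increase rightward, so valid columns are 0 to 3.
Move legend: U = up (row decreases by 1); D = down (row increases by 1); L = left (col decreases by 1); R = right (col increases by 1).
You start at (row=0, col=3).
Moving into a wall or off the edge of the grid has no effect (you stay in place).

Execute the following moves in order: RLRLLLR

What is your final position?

Answer: Final position: (row=0, col=3)

Derivation:
Start: (row=0, col=3)
  R (right): blocked, stay at (row=0, col=3)
  L (left): blocked, stay at (row=0, col=3)
  R (right): blocked, stay at (row=0, col=3)
  [×3]L (left): blocked, stay at (row=0, col=3)
  R (right): blocked, stay at (row=0, col=3)
Final: (row=0, col=3)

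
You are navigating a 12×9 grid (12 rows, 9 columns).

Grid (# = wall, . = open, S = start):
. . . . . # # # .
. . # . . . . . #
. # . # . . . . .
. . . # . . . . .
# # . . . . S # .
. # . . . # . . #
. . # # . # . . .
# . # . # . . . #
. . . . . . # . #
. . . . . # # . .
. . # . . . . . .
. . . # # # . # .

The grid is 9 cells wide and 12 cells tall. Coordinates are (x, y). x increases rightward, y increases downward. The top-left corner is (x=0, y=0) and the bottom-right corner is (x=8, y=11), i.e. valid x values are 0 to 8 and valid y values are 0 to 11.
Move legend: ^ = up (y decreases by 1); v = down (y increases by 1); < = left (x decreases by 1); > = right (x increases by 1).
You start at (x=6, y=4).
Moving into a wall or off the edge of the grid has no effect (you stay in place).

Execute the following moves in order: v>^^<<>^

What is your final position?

Answer: Final position: (x=7, y=5)

Derivation:
Start: (x=6, y=4)
  v (down): (x=6, y=4) -> (x=6, y=5)
  > (right): (x=6, y=5) -> (x=7, y=5)
  ^ (up): blocked, stay at (x=7, y=5)
  ^ (up): blocked, stay at (x=7, y=5)
  < (left): (x=7, y=5) -> (x=6, y=5)
  < (left): blocked, stay at (x=6, y=5)
  > (right): (x=6, y=5) -> (x=7, y=5)
  ^ (up): blocked, stay at (x=7, y=5)
Final: (x=7, y=5)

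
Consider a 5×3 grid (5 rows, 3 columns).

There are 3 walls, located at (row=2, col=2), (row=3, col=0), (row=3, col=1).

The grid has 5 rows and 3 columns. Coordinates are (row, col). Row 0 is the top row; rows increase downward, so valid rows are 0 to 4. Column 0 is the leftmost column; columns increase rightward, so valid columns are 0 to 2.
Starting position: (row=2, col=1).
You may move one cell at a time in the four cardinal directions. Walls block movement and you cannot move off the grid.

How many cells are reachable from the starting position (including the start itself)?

Answer: Reachable cells: 8

Derivation:
BFS flood-fill from (row=2, col=1):
  Distance 0: (row=2, col=1)
  Distance 1: (row=1, col=1), (row=2, col=0)
  Distance 2: (row=0, col=1), (row=1, col=0), (row=1, col=2)
  Distance 3: (row=0, col=0), (row=0, col=2)
Total reachable: 8 (grid has 12 open cells total)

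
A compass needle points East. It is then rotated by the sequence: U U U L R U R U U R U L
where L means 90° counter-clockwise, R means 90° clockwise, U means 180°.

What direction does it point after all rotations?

Answer: Final heading: North

Derivation:
Start: East
  U (U-turn (180°)) -> West
  U (U-turn (180°)) -> East
  U (U-turn (180°)) -> West
  L (left (90° counter-clockwise)) -> South
  R (right (90° clockwise)) -> West
  U (U-turn (180°)) -> East
  R (right (90° clockwise)) -> South
  U (U-turn (180°)) -> North
  U (U-turn (180°)) -> South
  R (right (90° clockwise)) -> West
  U (U-turn (180°)) -> East
  L (left (90° counter-clockwise)) -> North
Final: North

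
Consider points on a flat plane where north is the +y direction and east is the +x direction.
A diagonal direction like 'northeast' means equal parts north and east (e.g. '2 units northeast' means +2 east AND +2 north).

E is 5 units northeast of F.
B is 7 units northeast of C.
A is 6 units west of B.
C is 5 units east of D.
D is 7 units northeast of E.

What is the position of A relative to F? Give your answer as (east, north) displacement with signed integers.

Place F at the origin (east=0, north=0).
  E is 5 units northeast of F: delta (east=+5, north=+5); E at (east=5, north=5).
  D is 7 units northeast of E: delta (east=+7, north=+7); D at (east=12, north=12).
  C is 5 units east of D: delta (east=+5, north=+0); C at (east=17, north=12).
  B is 7 units northeast of C: delta (east=+7, north=+7); B at (east=24, north=19).
  A is 6 units west of B: delta (east=-6, north=+0); A at (east=18, north=19).
Therefore A relative to F: (east=18, north=19).

Answer: A is at (east=18, north=19) relative to F.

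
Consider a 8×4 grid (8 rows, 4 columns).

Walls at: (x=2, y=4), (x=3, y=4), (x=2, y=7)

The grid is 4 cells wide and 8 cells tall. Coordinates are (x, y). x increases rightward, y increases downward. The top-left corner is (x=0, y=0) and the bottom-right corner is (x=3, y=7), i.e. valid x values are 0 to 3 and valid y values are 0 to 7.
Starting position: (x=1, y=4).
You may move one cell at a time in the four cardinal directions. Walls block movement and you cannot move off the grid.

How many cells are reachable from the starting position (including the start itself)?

BFS flood-fill from (x=1, y=4):
  Distance 0: (x=1, y=4)
  Distance 1: (x=1, y=3), (x=0, y=4), (x=1, y=5)
  Distance 2: (x=1, y=2), (x=0, y=3), (x=2, y=3), (x=0, y=5), (x=2, y=5), (x=1, y=6)
  Distance 3: (x=1, y=1), (x=0, y=2), (x=2, y=2), (x=3, y=3), (x=3, y=5), (x=0, y=6), (x=2, y=6), (x=1, y=7)
  Distance 4: (x=1, y=0), (x=0, y=1), (x=2, y=1), (x=3, y=2), (x=3, y=6), (x=0, y=7)
  Distance 5: (x=0, y=0), (x=2, y=0), (x=3, y=1), (x=3, y=7)
  Distance 6: (x=3, y=0)
Total reachable: 29 (grid has 29 open cells total)

Answer: Reachable cells: 29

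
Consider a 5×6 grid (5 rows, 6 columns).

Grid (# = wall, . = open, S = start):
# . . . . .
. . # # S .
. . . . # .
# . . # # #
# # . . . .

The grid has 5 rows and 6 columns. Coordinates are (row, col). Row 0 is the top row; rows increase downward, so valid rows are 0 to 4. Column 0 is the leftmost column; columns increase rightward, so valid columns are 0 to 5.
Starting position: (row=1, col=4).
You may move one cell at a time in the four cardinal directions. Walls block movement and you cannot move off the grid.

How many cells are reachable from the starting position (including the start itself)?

Answer: Reachable cells: 20

Derivation:
BFS flood-fill from (row=1, col=4):
  Distance 0: (row=1, col=4)
  Distance 1: (row=0, col=4), (row=1, col=5)
  Distance 2: (row=0, col=3), (row=0, col=5), (row=2, col=5)
  Distance 3: (row=0, col=2)
  Distance 4: (row=0, col=1)
  Distance 5: (row=1, col=1)
  Distance 6: (row=1, col=0), (row=2, col=1)
  Distance 7: (row=2, col=0), (row=2, col=2), (row=3, col=1)
  Distance 8: (row=2, col=3), (row=3, col=2)
  Distance 9: (row=4, col=2)
  Distance 10: (row=4, col=3)
  Distance 11: (row=4, col=4)
  Distance 12: (row=4, col=5)
Total reachable: 20 (grid has 20 open cells total)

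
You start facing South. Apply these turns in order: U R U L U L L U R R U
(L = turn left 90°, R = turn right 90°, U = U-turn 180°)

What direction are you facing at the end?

Start: South
  U (U-turn (180°)) -> North
  R (right (90° clockwise)) -> East
  U (U-turn (180°)) -> West
  L (left (90° counter-clockwise)) -> South
  U (U-turn (180°)) -> North
  L (left (90° counter-clockwise)) -> West
  L (left (90° counter-clockwise)) -> South
  U (U-turn (180°)) -> North
  R (right (90° clockwise)) -> East
  R (right (90° clockwise)) -> South
  U (U-turn (180°)) -> North
Final: North

Answer: Final heading: North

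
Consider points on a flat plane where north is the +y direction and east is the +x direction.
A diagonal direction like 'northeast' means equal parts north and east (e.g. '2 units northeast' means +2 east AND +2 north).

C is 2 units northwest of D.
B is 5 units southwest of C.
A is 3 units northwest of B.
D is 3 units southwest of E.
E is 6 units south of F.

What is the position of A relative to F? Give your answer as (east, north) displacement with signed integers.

Answer: A is at (east=-13, north=-9) relative to F.

Derivation:
Place F at the origin (east=0, north=0).
  E is 6 units south of F: delta (east=+0, north=-6); E at (east=0, north=-6).
  D is 3 units southwest of E: delta (east=-3, north=-3); D at (east=-3, north=-9).
  C is 2 units northwest of D: delta (east=-2, north=+2); C at (east=-5, north=-7).
  B is 5 units southwest of C: delta (east=-5, north=-5); B at (east=-10, north=-12).
  A is 3 units northwest of B: delta (east=-3, north=+3); A at (east=-13, north=-9).
Therefore A relative to F: (east=-13, north=-9).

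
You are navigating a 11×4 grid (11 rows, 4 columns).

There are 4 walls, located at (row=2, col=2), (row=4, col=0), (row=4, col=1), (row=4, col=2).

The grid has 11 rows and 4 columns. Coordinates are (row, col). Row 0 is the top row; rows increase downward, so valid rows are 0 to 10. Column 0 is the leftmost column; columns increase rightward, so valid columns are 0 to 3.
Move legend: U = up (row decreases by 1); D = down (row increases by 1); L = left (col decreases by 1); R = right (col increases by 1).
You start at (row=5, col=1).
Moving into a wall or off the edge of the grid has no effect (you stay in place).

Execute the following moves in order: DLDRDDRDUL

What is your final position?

Answer: Final position: (row=9, col=1)

Derivation:
Start: (row=5, col=1)
  D (down): (row=5, col=1) -> (row=6, col=1)
  L (left): (row=6, col=1) -> (row=6, col=0)
  D (down): (row=6, col=0) -> (row=7, col=0)
  R (right): (row=7, col=0) -> (row=7, col=1)
  D (down): (row=7, col=1) -> (row=8, col=1)
  D (down): (row=8, col=1) -> (row=9, col=1)
  R (right): (row=9, col=1) -> (row=9, col=2)
  D (down): (row=9, col=2) -> (row=10, col=2)
  U (up): (row=10, col=2) -> (row=9, col=2)
  L (left): (row=9, col=2) -> (row=9, col=1)
Final: (row=9, col=1)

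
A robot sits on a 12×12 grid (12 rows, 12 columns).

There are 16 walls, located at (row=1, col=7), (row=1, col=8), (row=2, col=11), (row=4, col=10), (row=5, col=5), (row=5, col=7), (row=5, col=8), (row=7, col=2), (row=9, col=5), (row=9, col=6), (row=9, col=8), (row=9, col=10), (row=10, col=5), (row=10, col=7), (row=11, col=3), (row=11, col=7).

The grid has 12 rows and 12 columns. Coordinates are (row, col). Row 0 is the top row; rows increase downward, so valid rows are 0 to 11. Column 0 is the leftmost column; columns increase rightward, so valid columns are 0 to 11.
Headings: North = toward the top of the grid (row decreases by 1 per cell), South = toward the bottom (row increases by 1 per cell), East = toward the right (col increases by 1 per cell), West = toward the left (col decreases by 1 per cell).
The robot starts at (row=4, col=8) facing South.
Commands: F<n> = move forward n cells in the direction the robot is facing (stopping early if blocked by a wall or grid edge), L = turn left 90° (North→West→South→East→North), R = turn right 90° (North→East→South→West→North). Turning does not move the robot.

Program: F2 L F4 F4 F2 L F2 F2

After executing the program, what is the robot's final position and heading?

Start: (row=4, col=8), facing South
  F2: move forward 0/2 (blocked), now at (row=4, col=8)
  L: turn left, now facing East
  F4: move forward 1/4 (blocked), now at (row=4, col=9)
  F4: move forward 0/4 (blocked), now at (row=4, col=9)
  F2: move forward 0/2 (blocked), now at (row=4, col=9)
  L: turn left, now facing North
  F2: move forward 2, now at (row=2, col=9)
  F2: move forward 2, now at (row=0, col=9)
Final: (row=0, col=9), facing North

Answer: Final position: (row=0, col=9), facing North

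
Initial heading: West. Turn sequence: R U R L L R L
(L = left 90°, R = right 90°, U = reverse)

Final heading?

Answer: Final heading: East

Derivation:
Start: West
  R (right (90° clockwise)) -> North
  U (U-turn (180°)) -> South
  R (right (90° clockwise)) -> West
  L (left (90° counter-clockwise)) -> South
  L (left (90° counter-clockwise)) -> East
  R (right (90° clockwise)) -> South
  L (left (90° counter-clockwise)) -> East
Final: East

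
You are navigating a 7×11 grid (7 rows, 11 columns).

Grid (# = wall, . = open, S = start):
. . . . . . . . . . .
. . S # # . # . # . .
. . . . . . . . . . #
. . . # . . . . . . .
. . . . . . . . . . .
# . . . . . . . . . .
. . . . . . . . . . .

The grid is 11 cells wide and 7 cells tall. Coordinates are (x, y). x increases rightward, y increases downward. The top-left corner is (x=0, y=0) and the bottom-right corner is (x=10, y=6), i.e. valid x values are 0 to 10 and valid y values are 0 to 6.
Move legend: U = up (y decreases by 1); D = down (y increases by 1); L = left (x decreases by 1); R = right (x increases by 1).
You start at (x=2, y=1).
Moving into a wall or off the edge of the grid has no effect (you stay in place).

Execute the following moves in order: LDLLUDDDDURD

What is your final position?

Start: (x=2, y=1)
  L (left): (x=2, y=1) -> (x=1, y=1)
  D (down): (x=1, y=1) -> (x=1, y=2)
  L (left): (x=1, y=2) -> (x=0, y=2)
  L (left): blocked, stay at (x=0, y=2)
  U (up): (x=0, y=2) -> (x=0, y=1)
  D (down): (x=0, y=1) -> (x=0, y=2)
  D (down): (x=0, y=2) -> (x=0, y=3)
  D (down): (x=0, y=3) -> (x=0, y=4)
  D (down): blocked, stay at (x=0, y=4)
  U (up): (x=0, y=4) -> (x=0, y=3)
  R (right): (x=0, y=3) -> (x=1, y=3)
  D (down): (x=1, y=3) -> (x=1, y=4)
Final: (x=1, y=4)

Answer: Final position: (x=1, y=4)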